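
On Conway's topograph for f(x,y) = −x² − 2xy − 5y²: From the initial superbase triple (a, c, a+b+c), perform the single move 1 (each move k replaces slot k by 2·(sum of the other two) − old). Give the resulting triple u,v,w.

start (-1,-5,-8) = (f(1,0),f(0,1),f(1,1))
replace slot 1: 2·((-5)+(-8)) − (-1) = -25 → (-25,-5,-8)

-25,-5,-8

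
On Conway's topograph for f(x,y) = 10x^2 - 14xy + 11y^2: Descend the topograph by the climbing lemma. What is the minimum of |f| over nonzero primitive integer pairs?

translate: b→6 (≡-14 mod 20), so (10,-14,11)→(10,6,7)
flip: (10,6,7)→(7,-6,10)
reduced (well bottom): (7,-6,10) with a≤c, −a<b≤a
well minimum = a = 7

7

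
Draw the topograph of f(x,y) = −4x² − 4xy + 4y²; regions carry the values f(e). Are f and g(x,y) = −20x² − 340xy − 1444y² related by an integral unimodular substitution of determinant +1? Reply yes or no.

D₁ = 80, D₂ = 80
river cycle of f (length 2): (4, 4, -4), (-4, 4, 4)
river cycle of g (length 2): (-4, 4, 4), (4, 4, -4)
cycles coincide ⇒ equivalent

yes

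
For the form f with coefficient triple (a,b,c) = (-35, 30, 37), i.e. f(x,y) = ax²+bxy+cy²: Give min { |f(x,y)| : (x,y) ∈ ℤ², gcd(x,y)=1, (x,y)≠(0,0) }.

river: ρ → (37,44,-28)
river: ρ → (-28,68,13)
river: ρ → (13,62,-43)
river: ρ → (-43,24,32)
river: ρ → (32,40,-35)
river: ρ → (-35,30,37)
closes: descent 0, river 6
min |a| on river = 13

13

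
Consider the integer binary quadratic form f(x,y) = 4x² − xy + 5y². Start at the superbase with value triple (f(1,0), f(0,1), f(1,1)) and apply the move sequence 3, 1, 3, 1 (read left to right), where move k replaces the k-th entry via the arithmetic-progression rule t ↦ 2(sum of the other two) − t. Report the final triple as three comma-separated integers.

start (4,5,8) = (f(1,0),f(0,1),f(1,1))
replace slot 3: 2·(4+5) − 8 = 10 → (4,5,10)
replace slot 1: 2·(5+10) − 4 = 26 → (26,5,10)
replace slot 3: 2·(26+5) − 10 = 52 → (26,5,52)
replace slot 1: 2·(5+52) − 26 = 88 → (88,5,52)

88,5,52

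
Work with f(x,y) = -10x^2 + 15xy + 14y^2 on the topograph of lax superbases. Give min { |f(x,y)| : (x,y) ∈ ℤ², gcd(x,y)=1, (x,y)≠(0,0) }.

river: ρ → (14,13,-11)
river: ρ → (-11,9,16)
river: ρ → (16,23,-4)
river: ρ → (-4,25,10)
river: ρ → (10,15,-14)
river: ρ → (-14,13,11)
river: ρ → (11,9,-16)
river: ρ → (-16,23,4)
river: ρ → (4,25,-10)
river: ρ → (-10,15,14)
closes: descent 0, river 10
min |a| on river = 4

4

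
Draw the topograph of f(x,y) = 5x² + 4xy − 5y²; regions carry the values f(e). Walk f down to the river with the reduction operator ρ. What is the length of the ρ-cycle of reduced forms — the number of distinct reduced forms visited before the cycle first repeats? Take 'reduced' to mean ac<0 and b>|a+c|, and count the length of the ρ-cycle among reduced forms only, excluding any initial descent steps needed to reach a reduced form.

D = 116, ⌊√D⌋ = 10
river: ρ → (-5,6,4)
river: ρ → (4,10,-1)
river: ρ → (-1,10,4)
river: ρ → (4,6,-5)
river: ρ → (-5,4,5)
river: ρ → (5,6,-4)
river: ρ → (-4,10,1)
river: ρ → (1,10,-4)
river: ρ → (-4,6,5)
river: ρ → (5,4,-5)
ρ-cycle length = 10 (tail of 0 descent steps not counted)

10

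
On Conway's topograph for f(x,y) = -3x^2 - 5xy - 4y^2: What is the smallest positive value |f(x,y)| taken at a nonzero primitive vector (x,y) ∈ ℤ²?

translate: b→-1 (≡5 mod 6), so (3,5,4)→(3,-1,2)
flip: (3,-1,2)→(2,1,3)
reduced (well bottom): (2,1,3) with a≤c, −a<b≤a
well minimum |f| = |-2| = 2 (negative-definite)

2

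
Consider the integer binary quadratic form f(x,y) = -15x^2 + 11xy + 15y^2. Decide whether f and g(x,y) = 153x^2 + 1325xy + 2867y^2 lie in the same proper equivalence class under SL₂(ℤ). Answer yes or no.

D₁ = 1021, D₂ = 1021
river cycle of f (length 26): (15, 19, -11), (-11, 25, 9), (9, 29, -5), (-5, 31, 3), (3, 29, -15), (-15, 31, 1), (1, 31, -15), (-15, 29, 3), (3, 31, -5), (-5, 29, 9), … (16 more)
river cycle of g (length 26): (15, 19, -11), (-11, 25, 9), (9, 29, -5), (-5, 31, 3), (3, 29, -15), (-15, 31, 1), (1, 31, -15), (-15, 29, 3), (3, 31, -5), (-5, 29, 9), … (16 more)
cycles coincide ⇒ equivalent

yes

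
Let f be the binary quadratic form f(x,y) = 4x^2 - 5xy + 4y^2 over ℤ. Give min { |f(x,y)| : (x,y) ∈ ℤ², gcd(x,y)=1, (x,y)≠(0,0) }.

translate: b→3 (≡-5 mod 8), so (4,-5,4)→(4,3,3)
flip: (4,3,3)→(3,-3,4)
translate: b→3 (≡-3 mod 6), so (3,-3,4)→(3,3,4)
reduced (well bottom): (3,3,4) with a≤c, −a<b≤a
well minimum = a = 3

3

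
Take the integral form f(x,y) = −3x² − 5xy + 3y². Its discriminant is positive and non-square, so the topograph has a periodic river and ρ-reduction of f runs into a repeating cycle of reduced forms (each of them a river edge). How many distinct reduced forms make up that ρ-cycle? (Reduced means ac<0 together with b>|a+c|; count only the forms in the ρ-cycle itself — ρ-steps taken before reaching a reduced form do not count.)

D = 61, ⌊√D⌋ = 7
descent: ρ → (3,5,-3)  [lands on river]
river: ρ → (-3,7,1)
river: ρ → (1,7,-3)
river: ρ → (-3,5,3)
river: ρ → (3,7,-1)
river: ρ → (-1,7,3)
ρ-cycle length = 6 (tail of 1 descent step not counted)

6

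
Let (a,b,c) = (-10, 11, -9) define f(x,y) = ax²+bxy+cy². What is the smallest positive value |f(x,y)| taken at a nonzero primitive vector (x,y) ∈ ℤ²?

translate: b→9 (≡-11 mod 20), so (10,-11,9)→(10,9,8)
flip: (10,9,8)→(8,-9,10)
translate: b→7 (≡-9 mod 16), so (8,-9,10)→(8,7,9)
reduced (well bottom): (8,7,9) with a≤c, −a<b≤a
well minimum |f| = |-8| = 8 (negative-definite)

8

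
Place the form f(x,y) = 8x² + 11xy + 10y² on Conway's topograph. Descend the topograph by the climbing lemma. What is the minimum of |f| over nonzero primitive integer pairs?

translate: b→-5 (≡11 mod 16), so (8,11,10)→(8,-5,7)
flip: (8,-5,7)→(7,5,8)
reduced (well bottom): (7,5,8) with a≤c, −a<b≤a
well minimum = a = 7

7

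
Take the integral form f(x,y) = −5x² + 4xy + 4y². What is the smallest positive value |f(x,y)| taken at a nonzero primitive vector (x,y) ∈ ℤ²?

river: ρ → (4,4,-5)
river: ρ → (-5,6,3)
river: ρ → (3,6,-5)
river: ρ → (-5,4,4)
closes: descent 0, river 4
min |a| on river = 3

3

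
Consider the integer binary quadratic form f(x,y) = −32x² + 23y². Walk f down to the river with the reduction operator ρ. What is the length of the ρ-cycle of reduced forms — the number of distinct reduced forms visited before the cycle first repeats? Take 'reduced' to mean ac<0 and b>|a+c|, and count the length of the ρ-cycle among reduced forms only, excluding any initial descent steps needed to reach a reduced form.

D = 2944, ⌊√D⌋ = 54
descent: ρ → (23,46,-9)  [lands on river]
river: ρ → (-9,44,28)
river: ρ → (28,12,-25)
river: ρ → (-25,38,15)
river: ρ → (15,52,-4)
river: ρ → (-4,52,15)
river: ρ → (15,38,-25)
river: ρ → (-25,12,28)
river: ρ → (28,44,-9)
river: ρ → (-9,46,23)
ρ-cycle length = 10 (tail of 1 descent step not counted)

10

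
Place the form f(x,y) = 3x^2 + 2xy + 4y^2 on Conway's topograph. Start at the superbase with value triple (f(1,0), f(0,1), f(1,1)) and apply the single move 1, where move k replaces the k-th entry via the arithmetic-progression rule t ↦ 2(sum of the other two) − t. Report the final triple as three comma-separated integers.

start (3,4,9) = (f(1,0),f(0,1),f(1,1))
replace slot 1: 2·(4+9) − 3 = 23 → (23,4,9)

23,4,9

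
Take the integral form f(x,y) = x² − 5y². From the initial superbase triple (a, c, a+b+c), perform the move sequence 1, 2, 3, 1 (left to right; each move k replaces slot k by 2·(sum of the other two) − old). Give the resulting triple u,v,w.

start (1,-5,-4) = (f(1,0),f(0,1),f(1,1))
replace slot 1: 2·((-5)+(-4)) − 1 = -19 → (-19,-5,-4)
replace slot 2: 2·((-19)+(-4)) − (-5) = -41 → (-19,-41,-4)
replace slot 3: 2·((-19)+(-41)) − (-4) = -116 → (-19,-41,-116)
replace slot 1: 2·((-41)+(-116)) − (-19) = -295 → (-295,-41,-116)

-295,-41,-116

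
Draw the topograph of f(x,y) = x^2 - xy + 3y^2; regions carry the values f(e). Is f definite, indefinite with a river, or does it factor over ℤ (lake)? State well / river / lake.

D = b²−4ac = (-1)² − 4·1·3 = -11
D < 0 ⇒ definite ⇒ every region one sign ⇒ single well

well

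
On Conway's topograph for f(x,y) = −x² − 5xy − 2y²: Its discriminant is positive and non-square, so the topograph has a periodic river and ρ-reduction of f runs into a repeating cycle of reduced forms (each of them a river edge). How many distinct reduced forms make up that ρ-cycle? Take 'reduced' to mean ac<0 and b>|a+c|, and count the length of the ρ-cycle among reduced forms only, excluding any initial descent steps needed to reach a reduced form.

D = 17, ⌊√D⌋ = 4
descent: ρ → (-2,1,2)  [lands on river]
river: ρ → (2,3,-1)
river: ρ → (-1,3,2)
river: ρ → (2,1,-2)
river: ρ → (-2,3,1)
river: ρ → (1,3,-2)
ρ-cycle length = 6 (tail of 1 descent step not counted)

6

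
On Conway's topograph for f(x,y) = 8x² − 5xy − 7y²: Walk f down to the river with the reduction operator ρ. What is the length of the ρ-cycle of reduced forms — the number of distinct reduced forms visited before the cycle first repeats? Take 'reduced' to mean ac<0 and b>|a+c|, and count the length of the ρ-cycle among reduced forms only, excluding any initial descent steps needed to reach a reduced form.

D = 249, ⌊√D⌋ = 15
descent: ρ → (-7,5,8)  [lands on river]
river: ρ → (8,11,-4)
river: ρ → (-4,13,5)
river: ρ → (5,7,-10)
river: ρ → (-10,13,2)
river: ρ → (2,15,-3)
river: ρ → (-3,15,2)
river: ρ → (2,13,-10)
river: ρ → (-10,7,5)
river: ρ → (5,13,-4)
river: ρ → (-4,11,8)
river: ρ → (8,5,-7)
river: ρ → (-7,9,6)
river: ρ → (6,15,-1)
river: ρ → (-1,15,6)
river: ρ → (6,9,-7)
ρ-cycle length = 16 (tail of 1 descent step not counted)

16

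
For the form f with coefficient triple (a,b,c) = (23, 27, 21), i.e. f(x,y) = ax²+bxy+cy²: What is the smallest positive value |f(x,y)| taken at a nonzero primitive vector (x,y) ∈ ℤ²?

translate: b→-19 (≡27 mod 46), so (23,27,21)→(23,-19,17)
flip: (23,-19,17)→(17,19,23)
translate: b→-15 (≡19 mod 34), so (17,19,23)→(17,-15,21)
reduced (well bottom): (17,-15,21) with a≤c, −a<b≤a
well minimum = a = 17

17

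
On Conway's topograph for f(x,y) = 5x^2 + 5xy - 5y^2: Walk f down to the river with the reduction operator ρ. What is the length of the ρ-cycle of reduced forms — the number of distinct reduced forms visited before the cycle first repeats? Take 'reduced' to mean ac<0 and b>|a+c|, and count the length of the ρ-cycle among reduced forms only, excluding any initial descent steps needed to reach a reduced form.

D = 125, ⌊√D⌋ = 11
river: ρ → (-5,5,5)
river: ρ → (5,5,-5)
ρ-cycle length = 2 (tail of 0 descent steps not counted)

2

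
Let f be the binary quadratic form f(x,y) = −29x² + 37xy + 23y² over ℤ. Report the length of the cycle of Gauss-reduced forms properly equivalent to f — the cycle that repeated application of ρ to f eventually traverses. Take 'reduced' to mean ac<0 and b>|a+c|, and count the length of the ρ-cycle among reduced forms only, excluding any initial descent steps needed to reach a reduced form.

D = 4037, ⌊√D⌋ = 63
river: ρ → (23,55,-11)
river: ρ → (-11,55,23)
river: ρ → (23,37,-29)
river: ρ → (-29,21,31)
river: ρ → (31,41,-19)
river: ρ → (-19,35,37)
river: ρ → (37,39,-17)
river: ρ → (-17,63,1)
river: ρ → (1,63,-17)
river: ρ → (-17,39,37)
river: ρ → (37,35,-19)
river: ρ → (-19,41,31)
river: ρ → (31,21,-29)
river: ρ → (-29,37,23)
ρ-cycle length = 14 (tail of 0 descent steps not counted)

14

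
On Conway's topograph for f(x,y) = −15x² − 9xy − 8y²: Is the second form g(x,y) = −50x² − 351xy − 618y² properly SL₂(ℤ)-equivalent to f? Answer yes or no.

D₁ = -399, D₂ = -399
f is negative-definite; reduce −f:
−f: flip: (15,9,8)→(8,-9,15)
−f: translate: b→7 (≡-9 mod 16), so (8,-9,15)→(8,7,14)
−f: reduced (well bottom): (8,7,14) with a≤c, −a<b≤a
flip sign back: reduced form of f is (-8,-7,-14)
g is negative-definite; reduce −g:
−g: translate: b→-49 (≡351 mod 100), so (50,351,618)→(50,-49,14)
−g: flip: (50,-49,14)→(14,49,50)
−g: translate: b→-7 (≡49 mod 28), so (14,49,50)→(14,-7,8)
−g: flip: (14,-7,8)→(8,7,14)
−g: reduced (well bottom): (8,7,14) with a≤c, −a<b≤a
flip sign back: reduced form of g is (-8,-7,-14)
reduced forms (-8, -7, -14) vs (-8, -7, -14) ⇒ equivalent

yes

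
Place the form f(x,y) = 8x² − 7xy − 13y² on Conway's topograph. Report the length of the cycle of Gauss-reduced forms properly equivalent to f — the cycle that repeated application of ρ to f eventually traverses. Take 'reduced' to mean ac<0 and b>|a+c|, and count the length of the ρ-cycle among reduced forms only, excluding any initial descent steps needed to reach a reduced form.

D = 465, ⌊√D⌋ = 21
descent: ρ → (-13,7,8)  [lands on river]
river: ρ → (8,9,-12)
river: ρ → (-12,15,5)
river: ρ → (5,15,-12)
river: ρ → (-12,9,8)
river: ρ → (8,7,-13)
river: ρ → (-13,19,2)
river: ρ → (2,21,-3)
river: ρ → (-3,21,2)
river: ρ → (2,19,-13)
ρ-cycle length = 10 (tail of 1 descent step not counted)

10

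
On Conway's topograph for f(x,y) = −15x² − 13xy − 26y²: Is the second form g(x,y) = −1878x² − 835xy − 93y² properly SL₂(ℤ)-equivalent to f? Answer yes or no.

D₁ = -1391, D₂ = -1391
f is negative-definite; reduce −f:
−f: reduced (well bottom): (15,13,26) with a≤c, −a<b≤a
flip sign back: reduced form of f is (-15,-13,-26)
g is negative-definite; reduce −g:
−g: flip: (1878,835,93)→(93,-835,1878)
−g: translate: b→-91 (≡-835 mod 186), so (93,-835,1878)→(93,-91,26)
−g: flip: (93,-91,26)→(26,91,93)
−g: translate: b→-13 (≡91 mod 52), so (26,91,93)→(26,-13,15)
−g: flip: (26,-13,15)→(15,13,26)
−g: reduced (well bottom): (15,13,26) with a≤c, −a<b≤a
flip sign back: reduced form of g is (-15,-13,-26)
reduced forms (-15, -13, -26) vs (-15, -13, -26) ⇒ equivalent

yes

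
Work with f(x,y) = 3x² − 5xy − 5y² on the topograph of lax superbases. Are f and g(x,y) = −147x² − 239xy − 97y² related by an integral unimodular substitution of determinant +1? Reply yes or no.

D₁ = 85, D₂ = 85
river cycle of f (length 6): (-5, 5, 3), (3, 7, -3), (-3, 5, 5), (5, 5, -3), (-3, 7, 3), (3, 5, -5)
river cycle of g (length 6): (-5, 5, 3), (3, 7, -3), (-3, 5, 5), (5, 5, -3), (-3, 7, 3), (3, 5, -5)
cycles coincide ⇒ equivalent

yes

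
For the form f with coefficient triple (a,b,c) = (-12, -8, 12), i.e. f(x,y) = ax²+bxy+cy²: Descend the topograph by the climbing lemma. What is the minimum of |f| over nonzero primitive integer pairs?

descent: ρ → (12,8,-12)  [lands on river]
river: ρ → (-12,16,8)
river: ρ → (8,16,-12)
river: ρ → (-12,8,12)
river: ρ → (12,16,-8)
river: ρ → (-8,16,12)
closes: descent 1, river 6
min |a| on river = 8

8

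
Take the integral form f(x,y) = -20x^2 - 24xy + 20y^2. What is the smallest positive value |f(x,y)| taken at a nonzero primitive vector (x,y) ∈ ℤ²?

descent: ρ → (20,24,-20)  [lands on river]
river: ρ → (-20,16,24)
river: ρ → (24,32,-12)
river: ρ → (-12,40,12)
river: ρ → (12,32,-24)
river: ρ → (-24,16,20)
closes: descent 1, river 6
min |a| on river = 12

12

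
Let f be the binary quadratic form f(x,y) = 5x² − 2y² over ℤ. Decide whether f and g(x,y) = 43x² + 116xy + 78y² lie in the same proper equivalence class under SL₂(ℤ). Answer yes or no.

D₁ = 40, D₂ = 40
river cycle of f (length 6): (-2, 4, 3), (3, 2, -3), (-3, 4, 2), (2, 4, -3), (-3, 2, 3), (3, 4, -2)
river cycle of g (length 6): (-2, 4, 3), (3, 2, -3), (-3, 4, 2), (2, 4, -3), (-3, 2, 3), (3, 4, -2)
cycles coincide ⇒ equivalent

yes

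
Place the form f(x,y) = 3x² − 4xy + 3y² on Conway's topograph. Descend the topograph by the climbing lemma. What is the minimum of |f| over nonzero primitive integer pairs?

translate: b→2 (≡-4 mod 6), so (3,-4,3)→(3,2,2)
flip: (3,2,2)→(2,-2,3)
translate: b→2 (≡-2 mod 4), so (2,-2,3)→(2,2,3)
reduced (well bottom): (2,2,3) with a≤c, −a<b≤a
well minimum = a = 2

2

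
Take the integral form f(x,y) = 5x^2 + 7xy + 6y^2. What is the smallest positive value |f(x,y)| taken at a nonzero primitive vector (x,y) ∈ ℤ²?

translate: b→-3 (≡7 mod 10), so (5,7,6)→(5,-3,4)
flip: (5,-3,4)→(4,3,5)
reduced (well bottom): (4,3,5) with a≤c, −a<b≤a
well minimum = a = 4

4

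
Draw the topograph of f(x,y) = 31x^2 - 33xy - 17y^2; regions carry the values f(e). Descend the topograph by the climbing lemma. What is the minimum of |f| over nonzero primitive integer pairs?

descent: ρ → (-17,33,31)  [lands on river]
river: ρ → (31,29,-19)
river: ρ → (-19,47,13)
river: ρ → (13,31,-43)
river: ρ → (-43,55,1)
river: ρ → (1,55,-43)
river: ρ → (-43,31,13)
river: ρ → (13,47,-19)
river: ρ → (-19,29,31)
river: ρ → (31,33,-17)
river: ρ → (-17,35,29)
river: ρ → (29,23,-23)
river: ρ → (-23,23,29)
river: ρ → (29,35,-17)
closes: descent 1, river 14
min |a| on river = 1

1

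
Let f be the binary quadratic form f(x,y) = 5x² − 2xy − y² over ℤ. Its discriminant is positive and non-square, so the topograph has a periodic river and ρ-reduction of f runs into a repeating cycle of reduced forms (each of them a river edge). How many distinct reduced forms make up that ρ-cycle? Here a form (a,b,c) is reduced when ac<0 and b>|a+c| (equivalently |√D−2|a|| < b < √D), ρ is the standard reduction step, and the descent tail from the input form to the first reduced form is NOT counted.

D = 24, ⌊√D⌋ = 4
descent: ρ → (-1,4,2)  [lands on river]
river: ρ → (2,4,-1)
ρ-cycle length = 2 (tail of 1 descent step not counted)

2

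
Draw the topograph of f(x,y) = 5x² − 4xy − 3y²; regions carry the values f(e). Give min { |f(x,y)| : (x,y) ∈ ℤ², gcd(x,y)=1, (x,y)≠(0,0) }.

descent: ρ → (-3,4,5)  [lands on river]
river: ρ → (5,6,-2)
river: ρ → (-2,6,5)
river: ρ → (5,4,-3)
river: ρ → (-3,8,1)
river: ρ → (1,8,-3)
closes: descent 1, river 6
min |a| on river = 1

1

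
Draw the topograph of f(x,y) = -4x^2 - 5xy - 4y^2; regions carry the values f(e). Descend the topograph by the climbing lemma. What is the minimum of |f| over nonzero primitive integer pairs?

translate: b→-3 (≡5 mod 8), so (4,5,4)→(4,-3,3)
flip: (4,-3,3)→(3,3,4)
reduced (well bottom): (3,3,4) with a≤c, −a<b≤a
well minimum |f| = |-3| = 3 (negative-definite)

3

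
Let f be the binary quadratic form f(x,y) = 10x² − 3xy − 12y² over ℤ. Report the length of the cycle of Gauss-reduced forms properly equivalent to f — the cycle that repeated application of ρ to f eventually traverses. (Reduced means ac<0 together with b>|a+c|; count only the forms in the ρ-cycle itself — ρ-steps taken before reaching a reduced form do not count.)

D = 489, ⌊√D⌋ = 22
descent: ρ → (-12,3,10)  [lands on river]
river: ρ → (10,17,-5)
river: ρ → (-5,13,16)
river: ρ → (16,19,-2)
river: ρ → (-2,21,6)
river: ρ → (6,15,-11)
river: ρ → (-11,7,10)
river: ρ → (10,13,-8)
river: ρ → (-8,19,4)
river: ρ → (4,21,-3)
river: ρ → (-3,21,4)
river: ρ → (4,19,-8)
river: ρ → (-8,13,10)
river: ρ → (10,7,-11)
river: ρ → (-11,15,6)
river: ρ → (6,21,-2)
river: ρ → (-2,19,16)
river: ρ → (16,13,-5)
river: ρ → (-5,17,10)
river: ρ → (10,3,-12)
river: ρ → (-12,21,1)
river: ρ → (1,21,-12)
ρ-cycle length = 22 (tail of 1 descent step not counted)

22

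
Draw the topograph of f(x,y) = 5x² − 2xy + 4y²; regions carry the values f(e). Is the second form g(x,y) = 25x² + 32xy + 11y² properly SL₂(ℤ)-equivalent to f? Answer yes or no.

D₁ = -76, D₂ = -76
f: flip: (5,-2,4)→(4,2,5)
f: reduced (well bottom): (4,2,5) with a≤c, −a<b≤a
g: translate: b→-18 (≡32 mod 50), so (25,32,11)→(25,-18,4)
g: flip: (25,-18,4)→(4,18,25)
g: translate: b→2 (≡18 mod 8), so (4,18,25)→(4,2,5)
g: reduced (well bottom): (4,2,5) with a≤c, −a<b≤a
reduced forms (4, 2, 5) vs (4, 2, 5) ⇒ equivalent

yes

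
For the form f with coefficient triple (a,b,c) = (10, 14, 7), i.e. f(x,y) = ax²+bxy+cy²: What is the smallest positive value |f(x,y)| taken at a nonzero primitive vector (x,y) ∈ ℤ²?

translate: b→-6 (≡14 mod 20), so (10,14,7)→(10,-6,3)
flip: (10,-6,3)→(3,6,10)
translate: b→0 (≡6 mod 6), so (3,6,10)→(3,0,7)
reduced (well bottom): (3,0,7) with a≤c, −a<b≤a
well minimum = a = 3

3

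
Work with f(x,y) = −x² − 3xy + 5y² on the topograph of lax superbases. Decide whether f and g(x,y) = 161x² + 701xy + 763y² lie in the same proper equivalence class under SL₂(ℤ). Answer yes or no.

D₁ = 29, D₂ = 29
river cycle of f (length 2): (-1, 5, 1), (1, 5, -1)
river cycle of g (length 2): (-1, 5, 1), (1, 5, -1)
cycles coincide ⇒ equivalent

yes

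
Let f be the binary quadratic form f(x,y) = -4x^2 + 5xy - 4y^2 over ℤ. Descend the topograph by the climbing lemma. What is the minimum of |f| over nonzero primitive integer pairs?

translate: b→3 (≡-5 mod 8), so (4,-5,4)→(4,3,3)
flip: (4,3,3)→(3,-3,4)
translate: b→3 (≡-3 mod 6), so (3,-3,4)→(3,3,4)
reduced (well bottom): (3,3,4) with a≤c, −a<b≤a
well minimum |f| = |-3| = 3 (negative-definite)

3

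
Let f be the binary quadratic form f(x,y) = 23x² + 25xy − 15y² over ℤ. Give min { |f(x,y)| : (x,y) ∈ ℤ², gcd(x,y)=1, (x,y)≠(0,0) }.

river: ρ → (-15,35,13)
river: ρ → (13,43,-3)
river: ρ → (-3,41,27)
river: ρ → (27,13,-17)
river: ρ → (-17,21,23)
river: ρ → (23,25,-15)
closes: descent 0, river 6
min |a| on river = 3

3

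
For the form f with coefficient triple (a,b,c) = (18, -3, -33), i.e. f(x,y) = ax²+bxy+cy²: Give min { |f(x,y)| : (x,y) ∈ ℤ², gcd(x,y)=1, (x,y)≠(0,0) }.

descent: ρ → (-33,3,18)
descent: ρ → (18,33,-18)  [lands on river]
river: ρ → (-18,39,12)
river: ρ → (12,33,-27)
river: ρ → (-27,21,18)
river: ρ → (18,15,-30)
river: ρ → (-30,45,3)
river: ρ → (3,45,-30)
river: ρ → (-30,15,18)
river: ρ → (18,21,-27)
river: ρ → (-27,33,12)
river: ρ → (12,39,-18)
river: ρ → (-18,33,18)
river: ρ → (18,39,-12)
river: ρ → (-12,33,27)
river: ρ → (27,21,-18)
river: ρ → (-18,15,30)
river: ρ → (30,45,-3)
river: ρ → (-3,45,30)
river: ρ → (30,15,-18)
river: ρ → (-18,21,27)
river: ρ → (27,33,-12)
river: ρ → (-12,39,18)
closes: descent 2, river 22
min |a| on river = 3

3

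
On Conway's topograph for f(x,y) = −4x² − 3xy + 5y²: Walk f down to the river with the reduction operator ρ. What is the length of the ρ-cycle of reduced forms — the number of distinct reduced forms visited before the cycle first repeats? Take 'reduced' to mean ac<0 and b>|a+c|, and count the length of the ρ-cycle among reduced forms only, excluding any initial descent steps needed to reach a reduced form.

D = 89, ⌊√D⌋ = 9
descent: ρ → (5,3,-4)  [lands on river]
river: ρ → (-4,5,4)
river: ρ → (4,3,-5)
river: ρ → (-5,7,2)
river: ρ → (2,9,-1)
river: ρ → (-1,9,2)
river: ρ → (2,7,-5)
river: ρ → (-5,3,4)
river: ρ → (4,5,-4)
river: ρ → (-4,3,5)
river: ρ → (5,7,-2)
river: ρ → (-2,9,1)
river: ρ → (1,9,-2)
river: ρ → (-2,7,5)
ρ-cycle length = 14 (tail of 1 descent step not counted)

14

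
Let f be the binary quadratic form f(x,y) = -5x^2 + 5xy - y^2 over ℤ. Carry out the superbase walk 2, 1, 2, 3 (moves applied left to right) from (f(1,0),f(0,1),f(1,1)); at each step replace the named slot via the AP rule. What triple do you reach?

start (-5,-1,-1) = (f(1,0),f(0,1),f(1,1))
replace slot 2: 2·((-5)+(-1)) − (-1) = -11 → (-5,-11,-1)
replace slot 1: 2·((-11)+(-1)) − (-5) = -19 → (-19,-11,-1)
replace slot 2: 2·((-19)+(-1)) − (-11) = -29 → (-19,-29,-1)
replace slot 3: 2·((-19)+(-29)) − (-1) = -95 → (-19,-29,-95)

-19,-29,-95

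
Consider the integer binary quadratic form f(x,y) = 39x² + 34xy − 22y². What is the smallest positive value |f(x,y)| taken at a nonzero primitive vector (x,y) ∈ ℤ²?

river: ρ → (-22,54,19)
river: ρ → (19,60,-13)
river: ρ → (-13,44,51)
river: ρ → (51,58,-6)
river: ρ → (-6,62,31)
river: ρ → (31,62,-6)
river: ρ → (-6,58,51)
river: ρ → (51,44,-13)
river: ρ → (-13,60,19)
river: ρ → (19,54,-22)
river: ρ → (-22,34,39)
river: ρ → (39,44,-17)
river: ρ → (-17,58,18)
river: ρ → (18,50,-29)
river: ρ → (-29,66,2)
river: ρ → (2,66,-29)
river: ρ → (-29,50,18)
river: ρ → (18,58,-17)
river: ρ → (-17,44,39)
river: ρ → (39,34,-22)
closes: descent 0, river 20
min |a| on river = 2

2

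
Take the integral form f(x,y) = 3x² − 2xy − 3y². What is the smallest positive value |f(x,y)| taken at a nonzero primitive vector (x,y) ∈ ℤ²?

descent: ρ → (-3,2,3)  [lands on river]
river: ρ → (3,4,-2)
river: ρ → (-2,4,3)
river: ρ → (3,2,-3)
river: ρ → (-3,4,2)
river: ρ → (2,4,-3)
closes: descent 1, river 6
min |a| on river = 2

2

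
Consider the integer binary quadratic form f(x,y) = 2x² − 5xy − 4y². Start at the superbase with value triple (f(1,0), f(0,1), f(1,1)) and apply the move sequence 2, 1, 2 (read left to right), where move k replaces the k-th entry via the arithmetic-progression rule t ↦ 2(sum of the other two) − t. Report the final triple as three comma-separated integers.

start (2,-4,-7) = (f(1,0),f(0,1),f(1,1))
replace slot 2: 2·(2+(-7)) − (-4) = -6 → (2,-6,-7)
replace slot 1: 2·((-6)+(-7)) − 2 = -28 → (-28,-6,-7)
replace slot 2: 2·((-28)+(-7)) − (-6) = -64 → (-28,-64,-7)

-28,-64,-7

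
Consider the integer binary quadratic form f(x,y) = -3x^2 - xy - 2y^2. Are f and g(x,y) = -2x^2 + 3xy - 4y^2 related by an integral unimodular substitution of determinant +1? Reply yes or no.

D₁ = -23, D₂ = -23
f is negative-definite; reduce −f:
−f: flip: (3,1,2)→(2,-1,3)
−f: reduced (well bottom): (2,-1,3) with a≤c, −a<b≤a
flip sign back: reduced form of f is (-2,1,-3)
g is negative-definite; reduce −g:
−g: translate: b→1 (≡-3 mod 4), so (2,-3,4)→(2,1,3)
−g: reduced (well bottom): (2,1,3) with a≤c, −a<b≤a
flip sign back: reduced form of g is (-2,-1,-3)
reduced forms (-2, 1, -3) vs (-2, -1, -3) ⇒ inequivalent

no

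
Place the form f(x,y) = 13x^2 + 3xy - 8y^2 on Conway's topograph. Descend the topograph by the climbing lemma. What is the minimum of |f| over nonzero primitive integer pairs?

descent: ρ → (-8,13,8)  [lands on river]
river: ρ → (8,19,-2)
river: ρ → (-2,17,17)
river: ρ → (17,17,-2)
river: ρ → (-2,19,8)
river: ρ → (8,13,-8)
river: ρ → (-8,19,2)
river: ρ → (2,17,-17)
river: ρ → (-17,17,2)
river: ρ → (2,19,-8)
closes: descent 1, river 10
min |a| on river = 2

2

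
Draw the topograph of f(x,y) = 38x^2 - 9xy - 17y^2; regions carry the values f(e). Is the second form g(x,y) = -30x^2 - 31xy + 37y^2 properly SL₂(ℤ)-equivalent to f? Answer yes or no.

D₁ = 2665, D₂ = 5401
discriminants differ ⇒ not SL₂(ℤ)-equivalent

no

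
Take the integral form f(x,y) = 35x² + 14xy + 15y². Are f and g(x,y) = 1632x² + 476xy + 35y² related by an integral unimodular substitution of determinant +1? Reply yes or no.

D₁ = -1904, D₂ = -1904
f: flip: (35,14,15)→(15,-14,35)
f: reduced (well bottom): (15,-14,35) with a≤c, −a<b≤a
g: flip: (1632,476,35)→(35,-476,1632)
g: translate: b→14 (≡-476 mod 70), so (35,-476,1632)→(35,14,15)
g: flip: (35,14,15)→(15,-14,35)
g: reduced (well bottom): (15,-14,35) with a≤c, −a<b≤a
reduced forms (15, -14, 35) vs (15, -14, 35) ⇒ equivalent

yes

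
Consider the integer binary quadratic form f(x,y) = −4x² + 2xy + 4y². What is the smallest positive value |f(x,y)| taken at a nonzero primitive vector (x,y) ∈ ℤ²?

river: ρ → (4,6,-2)
river: ρ → (-2,6,4)
river: ρ → (4,2,-4)
river: ρ → (-4,6,2)
river: ρ → (2,6,-4)
river: ρ → (-4,2,4)
closes: descent 0, river 6
min |a| on river = 2

2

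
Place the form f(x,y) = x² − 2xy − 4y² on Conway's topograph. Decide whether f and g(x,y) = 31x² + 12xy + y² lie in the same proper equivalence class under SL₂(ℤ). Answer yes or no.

D₁ = 20, D₂ = 20
river cycle of f (length 2): (1, 4, -1), (-1, 4, 1)
river cycle of g (length 2): (1, 4, -1), (-1, 4, 1)
cycles coincide ⇒ equivalent

yes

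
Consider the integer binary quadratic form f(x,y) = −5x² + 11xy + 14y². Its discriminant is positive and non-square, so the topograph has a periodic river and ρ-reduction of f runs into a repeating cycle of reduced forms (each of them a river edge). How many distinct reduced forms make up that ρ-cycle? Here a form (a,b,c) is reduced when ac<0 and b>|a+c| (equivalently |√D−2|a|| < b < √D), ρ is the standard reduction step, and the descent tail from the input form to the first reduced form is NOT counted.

D = 401, ⌊√D⌋ = 20
river: ρ → (14,17,-2)
river: ρ → (-2,19,5)
river: ρ → (5,11,-14)
river: ρ → (-14,17,2)
river: ρ → (2,19,-5)
river: ρ → (-5,11,14)
ρ-cycle length = 6 (tail of 0 descent steps not counted)

6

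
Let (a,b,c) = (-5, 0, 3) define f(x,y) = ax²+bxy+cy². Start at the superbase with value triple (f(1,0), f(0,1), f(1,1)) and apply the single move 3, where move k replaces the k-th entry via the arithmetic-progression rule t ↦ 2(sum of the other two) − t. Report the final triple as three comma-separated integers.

start (-5,3,-2) = (f(1,0),f(0,1),f(1,1))
replace slot 3: 2·((-5)+3) − (-2) = -2 → (-5,3,-2)

-5,3,-2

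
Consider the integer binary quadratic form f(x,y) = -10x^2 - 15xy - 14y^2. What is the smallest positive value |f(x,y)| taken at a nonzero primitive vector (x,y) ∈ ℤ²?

translate: b→-5 (≡15 mod 20), so (10,15,14)→(10,-5,9)
flip: (10,-5,9)→(9,5,10)
reduced (well bottom): (9,5,10) with a≤c, −a<b≤a
well minimum |f| = |-9| = 9 (negative-definite)

9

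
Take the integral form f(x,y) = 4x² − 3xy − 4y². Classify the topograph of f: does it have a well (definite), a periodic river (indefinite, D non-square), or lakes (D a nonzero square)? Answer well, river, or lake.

D = b²−4ac = (-3)² − 4·4·(-4) = 73
D > 0 non-square ⇒ indefinite ⇒ periodic river

river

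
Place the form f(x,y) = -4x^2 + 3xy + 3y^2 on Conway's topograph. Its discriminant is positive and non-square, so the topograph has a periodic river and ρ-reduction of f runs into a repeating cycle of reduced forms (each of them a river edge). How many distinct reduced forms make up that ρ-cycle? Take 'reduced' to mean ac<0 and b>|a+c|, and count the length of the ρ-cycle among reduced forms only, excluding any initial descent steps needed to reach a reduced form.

D = 57, ⌊√D⌋ = 7
river: ρ → (3,3,-4)
river: ρ → (-4,5,2)
river: ρ → (2,7,-1)
river: ρ → (-1,7,2)
river: ρ → (2,5,-4)
river: ρ → (-4,3,3)
ρ-cycle length = 6 (tail of 0 descent steps not counted)

6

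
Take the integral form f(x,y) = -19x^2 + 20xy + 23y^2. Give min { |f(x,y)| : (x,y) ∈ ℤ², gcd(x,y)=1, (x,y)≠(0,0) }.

river: ρ → (23,26,-16)
river: ρ → (-16,38,11)
river: ρ → (11,28,-31)
river: ρ → (-31,34,8)
river: ρ → (8,46,-1)
river: ρ → (-1,46,8)
river: ρ → (8,34,-31)
river: ρ → (-31,28,11)
river: ρ → (11,38,-16)
river: ρ → (-16,26,23)
river: ρ → (23,20,-19)
river: ρ → (-19,18,24)
river: ρ → (24,30,-13)
river: ρ → (-13,22,32)
river: ρ → (32,42,-3)
river: ρ → (-3,42,32)
river: ρ → (32,22,-13)
river: ρ → (-13,30,24)
river: ρ → (24,18,-19)
river: ρ → (-19,20,23)
closes: descent 0, river 20
min |a| on river = 1

1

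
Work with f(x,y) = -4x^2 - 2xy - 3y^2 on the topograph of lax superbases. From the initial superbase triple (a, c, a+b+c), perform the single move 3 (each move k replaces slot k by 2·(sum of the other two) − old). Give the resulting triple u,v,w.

start (-4,-3,-9) = (f(1,0),f(0,1),f(1,1))
replace slot 3: 2·((-4)+(-3)) − (-9) = -5 → (-4,-3,-5)

-4,-3,-5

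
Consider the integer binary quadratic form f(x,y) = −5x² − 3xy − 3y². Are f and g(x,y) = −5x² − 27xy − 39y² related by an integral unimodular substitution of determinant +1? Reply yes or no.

D₁ = -51, D₂ = -51
f is negative-definite; reduce −f:
−f: flip: (5,3,3)→(3,-3,5)
−f: translate: b→3 (≡-3 mod 6), so (3,-3,5)→(3,3,5)
−f: reduced (well bottom): (3,3,5) with a≤c, −a<b≤a
flip sign back: reduced form of f is (-3,-3,-5)
g is negative-definite; reduce −g:
−g: translate: b→-3 (≡27 mod 10), so (5,27,39)→(5,-3,3)
−g: flip: (5,-3,3)→(3,3,5)
−g: reduced (well bottom): (3,3,5) with a≤c, −a<b≤a
flip sign back: reduced form of g is (-3,-3,-5)
reduced forms (-3, -3, -5) vs (-3, -3, -5) ⇒ equivalent

yes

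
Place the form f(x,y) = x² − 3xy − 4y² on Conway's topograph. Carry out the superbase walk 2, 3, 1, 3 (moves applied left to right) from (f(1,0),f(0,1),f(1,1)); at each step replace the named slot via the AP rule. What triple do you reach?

start (1,-4,-6) = (f(1,0),f(0,1),f(1,1))
replace slot 2: 2·(1+(-6)) − (-4) = -6 → (1,-6,-6)
replace slot 3: 2·(1+(-6)) − (-6) = -4 → (1,-6,-4)
replace slot 1: 2·((-6)+(-4)) − 1 = -21 → (-21,-6,-4)
replace slot 3: 2·((-21)+(-6)) − (-4) = -50 → (-21,-6,-50)

-21,-6,-50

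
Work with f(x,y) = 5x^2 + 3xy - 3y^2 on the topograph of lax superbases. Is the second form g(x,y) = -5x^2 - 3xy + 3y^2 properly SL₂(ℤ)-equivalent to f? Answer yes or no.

D₁ = 69, D₂ = 69
river cycle of f (length 4): (-3, 3, 5), (5, 7, -1), (-1, 7, 5), (5, 3, -3)
river cycle of g (length 4): (3, 3, -5), (-5, 7, 1), (1, 7, -5), (-5, 3, 3)
cycles differ ⇒ inequivalent

no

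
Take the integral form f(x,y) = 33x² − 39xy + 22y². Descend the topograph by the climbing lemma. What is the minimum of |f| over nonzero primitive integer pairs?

translate: b→27 (≡-39 mod 66), so (33,-39,22)→(33,27,16)
flip: (33,27,16)→(16,-27,33)
translate: b→5 (≡-27 mod 32), so (16,-27,33)→(16,5,22)
reduced (well bottom): (16,5,22) with a≤c, −a<b≤a
well minimum = a = 16

16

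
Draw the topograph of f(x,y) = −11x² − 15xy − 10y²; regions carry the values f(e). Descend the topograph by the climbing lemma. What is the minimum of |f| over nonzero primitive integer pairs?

translate: b→-7 (≡15 mod 22), so (11,15,10)→(11,-7,6)
flip: (11,-7,6)→(6,7,11)
translate: b→-5 (≡7 mod 12), so (6,7,11)→(6,-5,10)
reduced (well bottom): (6,-5,10) with a≤c, −a<b≤a
well minimum |f| = |-6| = 6 (negative-definite)

6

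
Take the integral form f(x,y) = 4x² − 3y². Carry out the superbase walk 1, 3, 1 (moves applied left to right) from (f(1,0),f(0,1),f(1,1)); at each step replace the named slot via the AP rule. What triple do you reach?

start (4,-3,1) = (f(1,0),f(0,1),f(1,1))
replace slot 1: 2·((-3)+1) − 4 = -8 → (-8,-3,1)
replace slot 3: 2·((-8)+(-3)) − 1 = -23 → (-8,-3,-23)
replace slot 1: 2·((-3)+(-23)) − (-8) = -44 → (-44,-3,-23)

-44,-3,-23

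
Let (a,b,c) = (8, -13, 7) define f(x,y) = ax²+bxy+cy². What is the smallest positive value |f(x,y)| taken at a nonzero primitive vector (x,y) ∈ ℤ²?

translate: b→3 (≡-13 mod 16), so (8,-13,7)→(8,3,2)
flip: (8,3,2)→(2,-3,8)
translate: b→1 (≡-3 mod 4), so (2,-3,8)→(2,1,7)
reduced (well bottom): (2,1,7) with a≤c, −a<b≤a
well minimum = a = 2

2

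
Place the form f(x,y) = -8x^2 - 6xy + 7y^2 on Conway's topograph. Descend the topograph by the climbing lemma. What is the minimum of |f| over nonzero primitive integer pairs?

descent: ρ → (7,6,-8)  [lands on river]
river: ρ → (-8,10,5)
river: ρ → (5,10,-8)
river: ρ → (-8,6,7)
river: ρ → (7,8,-7)
river: ρ → (-7,6,8)
river: ρ → (8,10,-5)
river: ρ → (-5,10,8)
river: ρ → (8,6,-7)
river: ρ → (-7,8,7)
closes: descent 1, river 10
min |a| on river = 5

5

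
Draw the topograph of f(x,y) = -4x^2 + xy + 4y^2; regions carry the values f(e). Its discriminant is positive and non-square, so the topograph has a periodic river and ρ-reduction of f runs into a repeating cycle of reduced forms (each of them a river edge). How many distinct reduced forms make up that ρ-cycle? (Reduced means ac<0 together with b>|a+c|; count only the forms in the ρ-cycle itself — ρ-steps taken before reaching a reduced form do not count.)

D = 65, ⌊√D⌋ = 8
river: ρ → (4,7,-1)
river: ρ → (-1,7,4)
river: ρ → (4,1,-4)
river: ρ → (-4,7,1)
river: ρ → (1,7,-4)
river: ρ → (-4,1,4)
ρ-cycle length = 6 (tail of 0 descent steps not counted)

6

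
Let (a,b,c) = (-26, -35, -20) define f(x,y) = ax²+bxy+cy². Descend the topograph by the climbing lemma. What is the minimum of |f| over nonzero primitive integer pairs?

translate: b→-17 (≡35 mod 52), so (26,35,20)→(26,-17,11)
flip: (26,-17,11)→(11,17,26)
translate: b→-5 (≡17 mod 22), so (11,17,26)→(11,-5,20)
reduced (well bottom): (11,-5,20) with a≤c, −a<b≤a
well minimum |f| = |-11| = 11 (negative-definite)

11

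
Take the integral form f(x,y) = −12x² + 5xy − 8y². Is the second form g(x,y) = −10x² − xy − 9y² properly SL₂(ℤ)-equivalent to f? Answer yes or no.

D₁ = -359, D₂ = -359
f is negative-definite; reduce −f:
−f: flip: (12,-5,8)→(8,5,12)
−f: reduced (well bottom): (8,5,12) with a≤c, −a<b≤a
flip sign back: reduced form of f is (-8,-5,-12)
g is negative-definite; reduce −g:
−g: flip: (10,1,9)→(9,-1,10)
−g: reduced (well bottom): (9,-1,10) with a≤c, −a<b≤a
flip sign back: reduced form of g is (-9,1,-10)
reduced forms (-8, -5, -12) vs (-9, 1, -10) ⇒ inequivalent

no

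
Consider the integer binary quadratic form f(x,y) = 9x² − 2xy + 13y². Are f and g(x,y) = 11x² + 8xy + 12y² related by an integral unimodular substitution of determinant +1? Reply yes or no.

D₁ = -464, D₂ = -464
f: reduced (well bottom): (9,-2,13) with a≤c, −a<b≤a
g: reduced (well bottom): (11,8,12) with a≤c, −a<b≤a
reduced forms (9, -2, 13) vs (11, 8, 12) ⇒ inequivalent

no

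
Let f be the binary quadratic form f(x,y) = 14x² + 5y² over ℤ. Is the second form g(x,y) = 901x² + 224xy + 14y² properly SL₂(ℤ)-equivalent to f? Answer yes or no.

D₁ = -280, D₂ = -280
f: flip: (14,0,5)→(5,0,14)
f: reduced (well bottom): (5,0,14) with a≤c, −a<b≤a
g: flip: (901,224,14)→(14,-224,901)
g: translate: b→0 (≡-224 mod 28), so (14,-224,901)→(14,0,5)
g: flip: (14,0,5)→(5,0,14)
g: reduced (well bottom): (5,0,14) with a≤c, −a<b≤a
reduced forms (5, 0, 14) vs (5, 0, 14) ⇒ equivalent

yes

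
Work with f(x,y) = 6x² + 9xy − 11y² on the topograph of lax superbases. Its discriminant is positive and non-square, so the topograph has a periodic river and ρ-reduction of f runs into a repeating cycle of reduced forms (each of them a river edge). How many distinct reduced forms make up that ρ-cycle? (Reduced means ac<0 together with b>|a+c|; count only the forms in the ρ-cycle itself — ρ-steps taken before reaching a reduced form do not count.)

D = 345, ⌊√D⌋ = 18
river: ρ → (-11,13,4)
river: ρ → (4,11,-14)
river: ρ → (-14,17,1)
river: ρ → (1,17,-14)
river: ρ → (-14,11,4)
river: ρ → (4,13,-11)
river: ρ → (-11,9,6)
river: ρ → (6,15,-5)
river: ρ → (-5,15,6)
river: ρ → (6,9,-11)
ρ-cycle length = 10 (tail of 0 descent steps not counted)

10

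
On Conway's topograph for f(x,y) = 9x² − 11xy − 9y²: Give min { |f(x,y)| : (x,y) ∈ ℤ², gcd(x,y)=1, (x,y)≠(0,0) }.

descent: ρ → (-9,11,9)  [lands on river]
river: ρ → (9,7,-11)
river: ρ → (-11,15,5)
river: ρ → (5,15,-11)
river: ρ → (-11,7,9)
river: ρ → (9,11,-9)
river: ρ → (-9,7,11)
river: ρ → (11,15,-5)
river: ρ → (-5,15,11)
river: ρ → (11,7,-9)
closes: descent 1, river 10
min |a| on river = 5

5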